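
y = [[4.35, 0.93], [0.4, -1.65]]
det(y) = -7.550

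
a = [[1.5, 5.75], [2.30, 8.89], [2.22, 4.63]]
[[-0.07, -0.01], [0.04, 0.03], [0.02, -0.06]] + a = [[1.43, 5.74], [2.34, 8.92], [2.24, 4.57]]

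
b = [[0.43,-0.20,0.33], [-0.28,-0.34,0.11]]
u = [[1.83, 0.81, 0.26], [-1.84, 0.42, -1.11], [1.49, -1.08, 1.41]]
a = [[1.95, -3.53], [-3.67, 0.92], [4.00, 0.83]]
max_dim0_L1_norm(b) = 0.71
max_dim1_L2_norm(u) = 2.32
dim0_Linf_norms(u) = [1.84, 1.08, 1.41]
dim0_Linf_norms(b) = [0.43, 0.34, 0.33]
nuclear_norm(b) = 1.03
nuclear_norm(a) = 9.39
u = a @ b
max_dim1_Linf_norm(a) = 4.0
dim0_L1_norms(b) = [0.71, 0.54, 0.44]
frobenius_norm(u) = 3.77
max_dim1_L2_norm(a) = 4.09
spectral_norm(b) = 0.58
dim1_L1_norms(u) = [2.9, 3.37, 3.98]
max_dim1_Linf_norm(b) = 0.43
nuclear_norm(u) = 4.99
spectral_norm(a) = 5.96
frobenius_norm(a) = 6.88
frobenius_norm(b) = 0.73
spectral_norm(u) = 3.44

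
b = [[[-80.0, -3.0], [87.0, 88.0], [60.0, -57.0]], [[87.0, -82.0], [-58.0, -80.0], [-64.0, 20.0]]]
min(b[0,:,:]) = -80.0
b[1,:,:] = [[87.0, -82.0], [-58.0, -80.0], [-64.0, 20.0]]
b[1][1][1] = -80.0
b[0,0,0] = -80.0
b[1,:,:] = [[87.0, -82.0], [-58.0, -80.0], [-64.0, 20.0]]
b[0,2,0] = 60.0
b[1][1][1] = -80.0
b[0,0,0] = -80.0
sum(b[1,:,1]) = -142.0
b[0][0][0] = -80.0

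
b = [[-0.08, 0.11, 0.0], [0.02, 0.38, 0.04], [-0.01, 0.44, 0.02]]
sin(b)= [[-0.08, 0.11, -0.00], [0.02, 0.37, 0.04], [-0.01, 0.43, 0.02]]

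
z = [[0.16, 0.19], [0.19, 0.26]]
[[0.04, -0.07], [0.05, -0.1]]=z @ [[0.35, -0.03],[-0.07, -0.36]]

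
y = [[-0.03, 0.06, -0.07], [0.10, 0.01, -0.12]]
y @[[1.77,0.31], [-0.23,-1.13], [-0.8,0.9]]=[[-0.01, -0.14], [0.27, -0.09]]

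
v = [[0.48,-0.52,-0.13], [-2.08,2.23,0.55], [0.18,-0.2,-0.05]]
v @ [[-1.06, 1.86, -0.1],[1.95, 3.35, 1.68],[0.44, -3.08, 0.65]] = [[-1.58, -0.45, -1.01], [6.8, 1.91, 4.31], [-0.6, -0.18, -0.39]]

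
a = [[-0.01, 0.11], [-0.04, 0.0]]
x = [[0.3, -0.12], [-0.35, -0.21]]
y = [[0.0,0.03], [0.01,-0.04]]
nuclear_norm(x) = 0.69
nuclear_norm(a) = 0.15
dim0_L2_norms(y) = [0.01, 0.05]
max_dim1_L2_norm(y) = 0.04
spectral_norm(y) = 0.05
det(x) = -0.10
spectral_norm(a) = 0.11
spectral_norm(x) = 0.47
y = x @ a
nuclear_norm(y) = 0.06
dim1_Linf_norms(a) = [0.11, 0.04]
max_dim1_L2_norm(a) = 0.11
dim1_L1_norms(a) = [0.12, 0.04]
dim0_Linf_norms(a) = [0.04, 0.11]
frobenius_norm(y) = 0.05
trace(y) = -0.04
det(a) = 0.00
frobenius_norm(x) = 0.52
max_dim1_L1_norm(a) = 0.12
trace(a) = -0.01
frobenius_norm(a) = 0.12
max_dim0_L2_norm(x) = 0.46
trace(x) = 0.09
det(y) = -0.00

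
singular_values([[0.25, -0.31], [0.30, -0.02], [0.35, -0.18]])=[0.6, 0.2]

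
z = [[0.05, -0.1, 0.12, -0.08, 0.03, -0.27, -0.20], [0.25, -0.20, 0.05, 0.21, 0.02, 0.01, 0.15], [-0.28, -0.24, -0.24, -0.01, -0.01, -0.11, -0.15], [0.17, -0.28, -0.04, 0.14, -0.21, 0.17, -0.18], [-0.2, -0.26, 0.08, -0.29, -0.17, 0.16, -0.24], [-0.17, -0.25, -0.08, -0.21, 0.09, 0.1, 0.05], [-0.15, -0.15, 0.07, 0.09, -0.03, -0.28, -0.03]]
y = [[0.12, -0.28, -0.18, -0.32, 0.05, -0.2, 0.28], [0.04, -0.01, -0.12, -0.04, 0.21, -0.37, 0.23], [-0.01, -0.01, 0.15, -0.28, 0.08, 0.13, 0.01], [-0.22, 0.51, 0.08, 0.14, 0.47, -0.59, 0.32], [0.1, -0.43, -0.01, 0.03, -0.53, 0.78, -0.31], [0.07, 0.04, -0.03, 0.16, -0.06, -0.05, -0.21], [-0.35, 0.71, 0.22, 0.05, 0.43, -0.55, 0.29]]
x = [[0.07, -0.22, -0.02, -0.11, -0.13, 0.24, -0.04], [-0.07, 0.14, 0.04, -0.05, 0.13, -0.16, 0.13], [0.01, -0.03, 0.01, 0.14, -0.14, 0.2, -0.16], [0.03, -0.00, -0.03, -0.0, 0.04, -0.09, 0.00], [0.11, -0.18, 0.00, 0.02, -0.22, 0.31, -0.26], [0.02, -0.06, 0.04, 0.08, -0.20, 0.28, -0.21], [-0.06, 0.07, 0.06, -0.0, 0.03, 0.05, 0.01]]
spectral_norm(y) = 1.85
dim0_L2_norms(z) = [0.51, 0.58, 0.31, 0.45, 0.29, 0.48, 0.42]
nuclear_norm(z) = 2.67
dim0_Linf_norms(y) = [0.35, 0.71, 0.22, 0.32, 0.53, 0.78, 0.32]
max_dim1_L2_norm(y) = 1.12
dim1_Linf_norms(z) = [0.27, 0.25, 0.28, 0.28, 0.29, 0.25, 0.28]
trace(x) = 0.29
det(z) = -0.00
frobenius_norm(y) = 2.06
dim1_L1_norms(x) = [0.83, 0.72, 0.69, 0.19, 1.1, 0.89, 0.28]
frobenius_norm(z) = 1.18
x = z @ y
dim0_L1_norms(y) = [0.91, 1.99, 0.79, 1.02, 1.83, 2.67, 1.65]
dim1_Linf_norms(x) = [0.24, 0.16, 0.2, 0.09, 0.31, 0.28, 0.07]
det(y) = -0.00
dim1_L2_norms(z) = [0.38, 0.41, 0.48, 0.48, 0.56, 0.4, 0.37]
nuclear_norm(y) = 3.36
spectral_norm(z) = 0.75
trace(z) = -0.35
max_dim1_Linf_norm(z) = 0.29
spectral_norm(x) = 0.83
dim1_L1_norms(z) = [0.85, 0.89, 1.04, 1.19, 1.4, 0.95, 0.8]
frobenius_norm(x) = 0.89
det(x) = 0.00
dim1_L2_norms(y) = [0.59, 0.5, 0.35, 1.0, 1.09, 0.29, 1.12]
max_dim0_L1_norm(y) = 2.67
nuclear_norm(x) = 1.37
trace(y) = 0.11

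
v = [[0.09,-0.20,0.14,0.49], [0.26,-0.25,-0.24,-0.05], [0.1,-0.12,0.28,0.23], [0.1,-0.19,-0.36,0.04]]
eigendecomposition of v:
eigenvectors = [[-0.17+0.00j, (-0.65+0j), (-0.67+0j), (-0.67-0j)], [(0.85+0j), (-0.69+0j), (-0.2-0.04j), (-0.2+0.04j)], [(0.01+0j), 0.18+0.00j, -0.33+0.39j, (-0.33-0.39j)], [0.49+0.00j, -0.27+0.00j, (-0.17-0.48j), -0.17+0.48j]]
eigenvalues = [(-0.33+0j), (0.04+0j), (0.23+0.26j), (0.23-0.26j)]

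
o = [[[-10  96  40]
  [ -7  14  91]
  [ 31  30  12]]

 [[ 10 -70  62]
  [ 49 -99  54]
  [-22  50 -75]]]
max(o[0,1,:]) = 91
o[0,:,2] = [40, 91, 12]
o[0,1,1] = 14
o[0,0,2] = 40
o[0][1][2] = 91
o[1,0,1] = -70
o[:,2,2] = [12, -75]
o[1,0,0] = 10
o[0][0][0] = -10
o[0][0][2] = 40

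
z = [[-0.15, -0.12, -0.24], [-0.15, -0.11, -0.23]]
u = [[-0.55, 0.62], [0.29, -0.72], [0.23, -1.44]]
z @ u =[[-0.01,0.34], [-0.00,0.32]]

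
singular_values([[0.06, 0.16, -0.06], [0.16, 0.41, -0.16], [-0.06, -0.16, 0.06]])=[0.53, 0.0, 0.0]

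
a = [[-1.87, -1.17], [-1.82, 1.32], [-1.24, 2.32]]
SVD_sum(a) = [[-0.33, 0.34], [-1.55, 1.59], [-1.76, 1.81]] + [[-1.54,  -1.51], [-0.27,  -0.27], [0.52,  0.51]]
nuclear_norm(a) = 5.70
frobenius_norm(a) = 4.10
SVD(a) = [[-0.14, 0.93], [-0.65, 0.16], [-0.74, -0.32]] @ diag([3.393003283827709, 2.3082739689937988]) @ [[0.70, -0.72], [-0.72, -0.70]]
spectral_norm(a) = 3.39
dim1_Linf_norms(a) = [1.87, 1.82, 2.32]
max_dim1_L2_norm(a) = 2.63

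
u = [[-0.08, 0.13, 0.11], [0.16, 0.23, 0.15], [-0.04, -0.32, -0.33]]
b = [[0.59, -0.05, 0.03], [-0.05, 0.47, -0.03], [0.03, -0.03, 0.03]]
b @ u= [[-0.06, 0.06, 0.05], [0.08, 0.11, 0.07], [-0.01, -0.01, -0.01]]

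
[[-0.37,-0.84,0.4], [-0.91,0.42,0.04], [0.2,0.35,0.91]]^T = [[-0.37, -0.91, 0.2], [-0.84, 0.42, 0.35], [0.40, 0.04, 0.91]]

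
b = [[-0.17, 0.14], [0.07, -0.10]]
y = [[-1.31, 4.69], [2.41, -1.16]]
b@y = [[0.56,-0.96], [-0.33,0.44]]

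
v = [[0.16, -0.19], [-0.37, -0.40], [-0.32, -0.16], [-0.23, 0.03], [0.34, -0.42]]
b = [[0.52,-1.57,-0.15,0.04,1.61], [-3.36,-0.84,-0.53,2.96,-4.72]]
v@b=[[0.72, -0.09, 0.08, -0.56, 1.15],[1.15, 0.92, 0.27, -1.2, 1.29],[0.37, 0.64, 0.13, -0.49, 0.24],[-0.22, 0.34, 0.02, 0.08, -0.51],[1.59, -0.18, 0.17, -1.23, 2.53]]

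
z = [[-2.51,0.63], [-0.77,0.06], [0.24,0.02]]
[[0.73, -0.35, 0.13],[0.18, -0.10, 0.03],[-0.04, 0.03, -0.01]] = z @ [[-0.2,0.13,-0.04], [0.36,-0.03,0.05]]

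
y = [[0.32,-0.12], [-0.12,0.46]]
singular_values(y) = [0.53, 0.25]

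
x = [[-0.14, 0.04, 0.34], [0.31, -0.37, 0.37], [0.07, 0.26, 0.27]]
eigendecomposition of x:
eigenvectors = [[-0.34, -0.59, 0.44], [-0.86, -0.71, 0.49], [0.37, 0.39, 0.75]]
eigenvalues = [-0.4, -0.32, 0.48]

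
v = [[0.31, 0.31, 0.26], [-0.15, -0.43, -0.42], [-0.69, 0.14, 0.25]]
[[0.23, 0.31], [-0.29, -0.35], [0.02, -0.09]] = v @ [[0.14, 0.3], [0.35, 0.59], [0.29, 0.12]]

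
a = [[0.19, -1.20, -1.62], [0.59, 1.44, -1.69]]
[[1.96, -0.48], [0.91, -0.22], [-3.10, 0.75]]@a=[[0.09, -3.04, -2.36], [0.04, -1.41, -1.1], [-0.15, 4.80, 3.75]]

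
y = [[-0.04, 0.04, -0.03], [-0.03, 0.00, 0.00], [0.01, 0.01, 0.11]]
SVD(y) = [[-0.34, -0.86, 0.38], [-0.05, -0.38, -0.92], [0.94, -0.33, 0.08]] @ diag([0.11619067023349448, 0.057979821620667275, 0.020930084460578407]) @ [[0.21, -0.04, 0.98],[0.74, -0.65, -0.18],[0.64, 0.76, -0.11]]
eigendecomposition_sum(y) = [[(-0.02+0.01j), (0.02+0.01j), -0.00+0.00j], [(-0.02-0.01j), (-0+0.02j), (-0-0j)], [0.00+0.00j, (-0-0j), 0j]] + [[-0.02-0.01j,(0.02-0.01j),-0.00-0.00j], [-0.02+0.01j,-0.00-0.02j,(-0+0j)], [0.00-0.00j,(-0+0j),-0j]] + [[(-0+0j),-0.00-0.00j,-0.02+0.00j], [-0j,0j,0.01-0.00j], [-0j,0.01+0.00j,0.11-0.00j]]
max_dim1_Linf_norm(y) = 0.11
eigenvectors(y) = [[(0.77+0j), (0.77-0j), -0.18+0.00j], [(0.34+0.54j), (0.34-0.54j), (0.05+0j)], [-0.07-0.06j, -0.07+0.06j, 0.98+0.00j]]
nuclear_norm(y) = 0.20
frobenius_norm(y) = 0.13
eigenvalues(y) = [(-0.02+0.03j), (-0.02-0.03j), (0.11+0j)]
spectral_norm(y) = 0.12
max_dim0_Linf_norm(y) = 0.11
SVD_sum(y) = [[-0.01,0.0,-0.04], [-0.0,0.0,-0.01], [0.02,-0.00,0.11]] + [[-0.04, 0.03, 0.01], [-0.02, 0.01, 0.0], [-0.01, 0.01, 0.00]] + [[0.01, 0.01, -0.00], [-0.01, -0.01, 0.0], [0.0, 0.00, -0.00]]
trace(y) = 0.07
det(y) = 0.00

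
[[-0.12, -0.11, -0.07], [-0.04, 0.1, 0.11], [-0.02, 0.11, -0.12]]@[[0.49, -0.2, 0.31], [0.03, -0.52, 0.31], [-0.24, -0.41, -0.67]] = [[-0.05, 0.11, -0.02], [-0.04, -0.09, -0.06], [0.02, -0.0, 0.11]]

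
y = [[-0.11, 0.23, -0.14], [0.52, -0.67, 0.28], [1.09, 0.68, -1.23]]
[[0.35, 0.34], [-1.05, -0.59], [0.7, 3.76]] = y @ [[-1.58,  0.97],[-0.62,  0.93],[-2.31,  -1.68]]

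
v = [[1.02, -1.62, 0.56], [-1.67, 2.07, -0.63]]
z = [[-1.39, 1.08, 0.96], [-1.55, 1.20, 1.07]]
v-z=[[2.41, -2.7, -0.4], [-0.12, 0.87, -1.70]]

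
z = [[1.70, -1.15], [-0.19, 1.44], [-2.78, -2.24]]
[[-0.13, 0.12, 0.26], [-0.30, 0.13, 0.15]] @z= [[-0.97, -0.26], [-0.95, 0.2]]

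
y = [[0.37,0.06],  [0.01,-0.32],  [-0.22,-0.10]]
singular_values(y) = [0.45, 0.31]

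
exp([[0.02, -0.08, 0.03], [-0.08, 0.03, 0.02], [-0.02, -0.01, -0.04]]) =[[1.02, -0.08, 0.03], [-0.08, 1.03, 0.02], [-0.02, -0.01, 0.96]]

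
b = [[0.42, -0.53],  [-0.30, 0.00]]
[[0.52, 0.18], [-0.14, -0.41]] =b @[[0.46, 1.36],[-0.62, 0.73]]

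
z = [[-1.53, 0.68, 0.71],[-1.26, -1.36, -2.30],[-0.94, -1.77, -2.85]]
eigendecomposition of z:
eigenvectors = [[-0.43, 0.81, -0.11], [0.52, -0.23, -0.83], [0.73, -0.53, 0.55]]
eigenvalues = [-3.55, -2.19, 0.0]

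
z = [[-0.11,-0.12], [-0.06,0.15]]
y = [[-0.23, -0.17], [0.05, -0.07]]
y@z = [[0.04, 0.00], [-0.0, -0.02]]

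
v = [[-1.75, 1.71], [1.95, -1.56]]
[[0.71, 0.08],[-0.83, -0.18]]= v @ [[-0.54,-0.3], [-0.14,-0.26]]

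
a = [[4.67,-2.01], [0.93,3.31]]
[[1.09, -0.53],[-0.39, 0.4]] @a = [[4.6, -3.95], [-1.45, 2.11]]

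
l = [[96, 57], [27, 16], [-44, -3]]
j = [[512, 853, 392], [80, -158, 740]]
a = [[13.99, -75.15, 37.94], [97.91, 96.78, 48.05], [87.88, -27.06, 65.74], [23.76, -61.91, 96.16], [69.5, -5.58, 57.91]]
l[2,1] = -3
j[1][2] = 740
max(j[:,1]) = 853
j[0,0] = 512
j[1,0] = 80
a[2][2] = 65.74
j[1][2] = 740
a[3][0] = 23.76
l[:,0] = [96, 27, -44]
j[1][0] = 80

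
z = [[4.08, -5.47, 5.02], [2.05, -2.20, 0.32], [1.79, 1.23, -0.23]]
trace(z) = 1.65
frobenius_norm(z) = 9.26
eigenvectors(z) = [[(-0.87+0j), 0.52-0.31j, 0.52+0.31j],[-0.28+0.00j, -0.14-0.50j, -0.14+0.50j],[-0.40+0.00j, -0.61+0.00j, -0.61-0.00j]]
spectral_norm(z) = 8.87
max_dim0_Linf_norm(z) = 5.47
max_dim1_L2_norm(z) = 8.47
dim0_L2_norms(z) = [4.9, 6.02, 5.04]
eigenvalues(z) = [(4.59+0j), (-1.47+1.94j), (-1.47-1.94j)]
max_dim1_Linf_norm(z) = 5.47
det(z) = 27.17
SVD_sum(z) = [[4.29, -5.61, 4.66], [1.36, -1.77, 1.47], [-0.02, 0.02, -0.02]] + [[-0.19,-0.09,0.06], [0.61,0.31,-0.19], [1.84,0.94,-0.56]] + [[-0.03, 0.23, 0.31], [0.08, -0.74, -0.96], [-0.03, 0.27, 0.35]]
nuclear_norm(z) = 12.49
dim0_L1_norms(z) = [7.92, 8.9, 5.57]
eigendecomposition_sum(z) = [[3.67+0.00j, (-2.29+0j), 3.67-0.00j], [(1.19+0j), -0.74+0.00j, (1.19-0j)], [1.66+0.00j, (-1.04+0j), 1.66-0.00j]] + [[0.21+0.46j, (-1.59-0.44j), 0.68-0.71j],[0.43-0.07j, (-0.73+1.22j), -0.43-0.72j],[0.06-0.51j, 1.13+1.21j, (-0.95+0.26j)]] + [[(0.21-0.46j), -1.59+0.44j, (0.68+0.71j)], [0.43+0.07j, (-0.73-1.22j), -0.43+0.72j], [0.06+0.51j, 1.13-1.21j, -0.95-0.26j]]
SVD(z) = [[-0.95, 0.10, 0.29], [-0.30, -0.31, -0.90], [0.0, -0.94, 0.33]] @ diag([8.872849091909732, 2.2638590888254915, 1.352771606051392]) @ [[-0.51, 0.66, -0.55], [-0.86, -0.44, 0.26], [-0.07, 0.61, 0.79]]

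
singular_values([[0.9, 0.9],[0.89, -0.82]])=[1.28, 1.2]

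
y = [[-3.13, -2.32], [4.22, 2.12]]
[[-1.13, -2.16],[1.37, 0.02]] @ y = [[-5.58, -1.96], [-4.2, -3.14]]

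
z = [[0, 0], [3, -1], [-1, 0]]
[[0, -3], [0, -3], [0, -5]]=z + [[0, -3], [-3, -2], [1, -5]]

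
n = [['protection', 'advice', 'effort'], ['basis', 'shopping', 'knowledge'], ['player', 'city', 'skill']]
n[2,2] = 'skill'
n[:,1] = ['advice', 'shopping', 'city']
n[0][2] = 'effort'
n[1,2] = 'knowledge'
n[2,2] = 'skill'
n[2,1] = 'city'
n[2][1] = 'city'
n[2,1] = 'city'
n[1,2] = 'knowledge'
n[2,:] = ['player', 'city', 'skill']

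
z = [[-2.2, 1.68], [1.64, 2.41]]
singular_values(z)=[2.95, 2.73]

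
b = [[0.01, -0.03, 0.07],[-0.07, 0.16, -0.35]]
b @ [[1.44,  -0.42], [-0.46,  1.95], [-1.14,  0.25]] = [[-0.05, -0.05], [0.22, 0.25]]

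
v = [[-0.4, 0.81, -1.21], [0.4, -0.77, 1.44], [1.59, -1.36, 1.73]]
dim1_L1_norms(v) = [2.42, 2.61, 4.68]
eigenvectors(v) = [[-0.36+0.26j, (-0.36-0.26j), -0.27+0.00j], [0.37-0.39j, (0.37+0.39j), (-0.85+0j)], [0.71+0.00j, 0.71-0.00j, -0.45+0.00j]]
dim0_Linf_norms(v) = [1.59, 1.36, 1.73]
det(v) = 0.22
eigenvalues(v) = [(0.22+1.32j), (0.22-1.32j), (0.12+0j)]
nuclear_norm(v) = 4.24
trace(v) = 0.56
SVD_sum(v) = [[-0.68, 0.75, -1.08], [0.74, -0.82, 1.19], [1.23, -1.36, 1.96]] + [[0.26,  -0.0,  -0.16], [-0.36,  0.00,  0.23], [0.36,  -0.0,  -0.23]] + [[0.02,0.06,0.03],  [0.02,0.05,0.02],  [0.0,0.00,0.00]]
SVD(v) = [[-0.43, 0.45, 0.79],[0.47, -0.63, 0.62],[0.77, 0.63, 0.06]] @ diag([3.4657256490793165, 0.6761673688021309, 0.09403943152183288]) @ [[0.46,-0.51,0.73], [0.84,-0.01,-0.54], [0.28,0.86,0.42]]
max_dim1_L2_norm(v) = 2.71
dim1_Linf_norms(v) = [1.21, 1.44, 1.73]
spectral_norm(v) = 3.47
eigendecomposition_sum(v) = [[(-0.22+0.51j), (0.39-0.2j), -0.61+0.07j], [0.14-0.66j, -0.42+0.33j, 0.71-0.22j], [(0.76-0.47j), -0.70-0.11j, (0.86+0.48j)]] + [[-0.22-0.51j, 0.39+0.20j, -0.61-0.07j],[0.14+0.66j, (-0.42-0.33j), 0.71+0.22j],[(0.76+0.47j), -0.70+0.11j, (0.86-0.48j)]] + [[0.04-0.00j, (0.02-0j), (0.01+0j)],[(0.12-0j), (0.08-0j), 0.02+0.00j],[0.06-0.00j, 0.04-0.00j, (0.01+0j)]]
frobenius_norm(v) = 3.53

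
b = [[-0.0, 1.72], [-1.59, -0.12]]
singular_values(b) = [1.74, 1.57]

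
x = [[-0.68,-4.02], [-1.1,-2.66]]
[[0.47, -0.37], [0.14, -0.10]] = x @ [[0.26, -0.22], [-0.16, 0.13]]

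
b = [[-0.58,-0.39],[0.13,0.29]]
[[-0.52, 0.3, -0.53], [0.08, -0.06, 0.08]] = b@[[1.01,-0.52,1.04], [-0.17,0.01,-0.2]]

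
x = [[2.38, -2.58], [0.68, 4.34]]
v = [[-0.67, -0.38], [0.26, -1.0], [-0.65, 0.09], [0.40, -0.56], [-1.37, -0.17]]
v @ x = [[-1.85, 0.08], [-0.06, -5.01], [-1.49, 2.07], [0.57, -3.46], [-3.38, 2.8]]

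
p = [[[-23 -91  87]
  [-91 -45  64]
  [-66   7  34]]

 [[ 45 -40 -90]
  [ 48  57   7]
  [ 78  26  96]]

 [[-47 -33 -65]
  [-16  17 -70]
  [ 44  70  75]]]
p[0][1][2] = 64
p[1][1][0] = 48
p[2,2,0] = 44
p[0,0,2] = 87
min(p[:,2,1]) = 7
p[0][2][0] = -66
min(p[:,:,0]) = -91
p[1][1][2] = 7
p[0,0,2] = 87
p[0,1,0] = -91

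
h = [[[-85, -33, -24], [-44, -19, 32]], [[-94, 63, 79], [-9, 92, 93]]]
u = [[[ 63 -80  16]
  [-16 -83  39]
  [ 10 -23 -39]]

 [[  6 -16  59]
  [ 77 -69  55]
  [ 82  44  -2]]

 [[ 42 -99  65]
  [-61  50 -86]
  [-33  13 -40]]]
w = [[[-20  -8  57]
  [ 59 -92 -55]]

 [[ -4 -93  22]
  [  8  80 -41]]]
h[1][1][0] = -9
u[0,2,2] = -39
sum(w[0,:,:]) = -59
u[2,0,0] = 42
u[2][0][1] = -99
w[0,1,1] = -92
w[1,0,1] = -93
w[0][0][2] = 57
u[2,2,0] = -33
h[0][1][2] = 32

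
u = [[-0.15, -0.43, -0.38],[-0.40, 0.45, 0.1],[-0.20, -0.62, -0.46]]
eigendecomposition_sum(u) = [[0.12, -0.16, -0.06],[-0.36, 0.51, 0.19],[0.21, -0.29, -0.11]] + [[0.02, -0.0, -0.01], [0.03, -0.00, -0.02], [-0.04, 0.01, 0.03]] + [[-0.29, -0.26, -0.3], [-0.07, -0.06, -0.07], [-0.36, -0.33, -0.38]]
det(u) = -0.02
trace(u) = -0.16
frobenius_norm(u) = 1.17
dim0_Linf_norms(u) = [0.4, 0.62, 0.46]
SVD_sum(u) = [[-0.04, -0.48, -0.32], [0.03, 0.33, 0.22], [-0.06, -0.65, -0.44]] + [[-0.12, 0.03, -0.03],[-0.43, 0.12, -0.12],[-0.13, 0.04, -0.04]] + [[0.01,0.01,-0.02], [-0.00,-0.0,0.00], [-0.01,-0.01,0.02]]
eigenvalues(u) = [0.52, 0.05, -0.73]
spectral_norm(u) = 1.05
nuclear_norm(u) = 1.59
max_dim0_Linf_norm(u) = 0.62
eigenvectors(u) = [[0.27, -0.34, 0.61], [-0.84, -0.53, 0.14], [0.47, 0.78, 0.78]]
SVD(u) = [[-0.55, -0.25, -0.8], [0.38, -0.93, 0.03], [-0.75, -0.28, 0.60]] @ diag([1.052520368798447, 0.5012062928088795, 0.03596005162900266]) @ [[0.08, 0.82, 0.56], [0.93, -0.27, 0.26], [-0.37, -0.50, 0.78]]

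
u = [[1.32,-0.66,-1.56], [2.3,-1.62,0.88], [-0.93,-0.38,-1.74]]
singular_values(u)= [3.28, 2.47, 0.71]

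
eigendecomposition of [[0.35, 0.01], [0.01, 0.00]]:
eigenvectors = [[1.00,  -0.03],[0.03,  1.00]]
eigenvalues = [0.35, -0.0]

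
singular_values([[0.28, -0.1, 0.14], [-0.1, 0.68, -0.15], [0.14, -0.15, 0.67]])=[0.87, 0.53, 0.23]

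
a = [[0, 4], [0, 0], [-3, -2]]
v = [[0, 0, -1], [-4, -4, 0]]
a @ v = [[-16, -16, 0], [0, 0, 0], [8, 8, 3]]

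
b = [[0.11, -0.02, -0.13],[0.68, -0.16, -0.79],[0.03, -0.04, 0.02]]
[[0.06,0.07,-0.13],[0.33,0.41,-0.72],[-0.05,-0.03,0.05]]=b@ [[0.02, 0.31, -0.59], [0.87, 0.75, -1.3], [-0.58, -0.4, 0.67]]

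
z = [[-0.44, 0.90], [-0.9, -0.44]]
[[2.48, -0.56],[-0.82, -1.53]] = z@[[-0.35,  1.62], [2.58,  0.17]]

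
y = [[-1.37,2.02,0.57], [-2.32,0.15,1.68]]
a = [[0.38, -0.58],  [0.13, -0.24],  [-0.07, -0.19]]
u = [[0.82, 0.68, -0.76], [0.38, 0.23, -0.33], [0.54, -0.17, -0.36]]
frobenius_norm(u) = 1.57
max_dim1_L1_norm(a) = 0.96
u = a @ y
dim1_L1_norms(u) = [2.26, 0.94, 1.07]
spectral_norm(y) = 3.43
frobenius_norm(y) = 3.81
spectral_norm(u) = 1.50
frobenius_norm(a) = 0.77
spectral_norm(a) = 0.76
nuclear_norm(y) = 5.08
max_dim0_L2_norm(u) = 1.05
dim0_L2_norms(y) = [2.69, 2.03, 1.77]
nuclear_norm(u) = 1.96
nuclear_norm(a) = 0.92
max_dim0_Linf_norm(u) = 0.82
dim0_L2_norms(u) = [1.05, 0.74, 0.9]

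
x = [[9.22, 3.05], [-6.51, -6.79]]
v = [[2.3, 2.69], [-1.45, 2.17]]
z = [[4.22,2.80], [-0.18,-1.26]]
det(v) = 8.89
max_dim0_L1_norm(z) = 4.4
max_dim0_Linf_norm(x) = 9.22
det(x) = -42.75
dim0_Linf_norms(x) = [9.22, 6.79]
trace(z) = 2.96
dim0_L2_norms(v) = [2.72, 3.46]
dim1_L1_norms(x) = [12.27, 13.3]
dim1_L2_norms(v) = [3.54, 2.61]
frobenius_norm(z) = 5.22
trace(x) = 2.43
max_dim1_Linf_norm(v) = 2.69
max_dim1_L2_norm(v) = 3.54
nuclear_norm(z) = 6.07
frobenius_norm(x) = 13.52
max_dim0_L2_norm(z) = 4.22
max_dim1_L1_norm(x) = 13.3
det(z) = -4.81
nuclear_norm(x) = 16.38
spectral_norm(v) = 3.67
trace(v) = 4.47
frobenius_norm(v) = 4.40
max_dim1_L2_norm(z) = 5.06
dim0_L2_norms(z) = [4.22, 3.07]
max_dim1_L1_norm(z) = 7.02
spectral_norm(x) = 13.12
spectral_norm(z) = 5.14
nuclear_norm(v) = 6.09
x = v @ z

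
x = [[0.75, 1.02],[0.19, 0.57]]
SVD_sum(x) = [[0.69, 1.06], [0.32, 0.49]] + [[0.06, -0.04], [-0.13, 0.08]]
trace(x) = 1.32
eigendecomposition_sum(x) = [[0.67, 1.26], [0.23, 0.44]] + [[0.08,  -0.24], [-0.04,  0.13]]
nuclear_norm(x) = 1.56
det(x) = 0.23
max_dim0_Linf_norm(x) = 1.02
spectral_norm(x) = 1.39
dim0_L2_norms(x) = [0.77, 1.17]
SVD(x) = [[-0.91,  -0.42],[-0.42,  0.91]] @ diag([1.3912889070736114, 0.16797373917941774]) @ [[-0.55,  -0.84],  [-0.84,  0.55]]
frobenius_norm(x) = 1.40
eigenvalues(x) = [1.11, 0.21]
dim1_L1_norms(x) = [1.77, 0.76]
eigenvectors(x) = [[0.94, -0.88], [0.33, 0.47]]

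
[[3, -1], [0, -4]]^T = [[3, 0], [-1, -4]]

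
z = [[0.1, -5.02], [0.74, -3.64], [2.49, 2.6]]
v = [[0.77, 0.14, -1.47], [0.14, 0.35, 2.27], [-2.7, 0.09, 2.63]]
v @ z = [[-3.48, -8.2], [5.93, 3.93], [6.35, 20.06]]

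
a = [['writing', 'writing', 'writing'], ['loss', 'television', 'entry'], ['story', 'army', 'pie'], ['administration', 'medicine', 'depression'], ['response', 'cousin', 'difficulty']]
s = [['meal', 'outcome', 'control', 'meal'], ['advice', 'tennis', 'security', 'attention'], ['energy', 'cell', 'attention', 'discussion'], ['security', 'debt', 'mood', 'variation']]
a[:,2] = ['writing', 'entry', 'pie', 'depression', 'difficulty']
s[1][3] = 'attention'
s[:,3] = ['meal', 'attention', 'discussion', 'variation']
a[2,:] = ['story', 'army', 'pie']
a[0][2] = 'writing'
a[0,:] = ['writing', 'writing', 'writing']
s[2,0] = 'energy'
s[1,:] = ['advice', 'tennis', 'security', 'attention']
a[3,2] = 'depression'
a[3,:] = ['administration', 'medicine', 'depression']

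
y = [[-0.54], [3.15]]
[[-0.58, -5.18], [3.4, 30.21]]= y@[[1.08, 9.59]]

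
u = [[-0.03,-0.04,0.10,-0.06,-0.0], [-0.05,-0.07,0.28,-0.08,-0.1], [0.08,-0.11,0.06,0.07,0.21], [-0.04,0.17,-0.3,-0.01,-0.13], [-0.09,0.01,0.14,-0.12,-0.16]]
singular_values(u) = [0.49, 0.39, 0.05, 0.0, 0.0]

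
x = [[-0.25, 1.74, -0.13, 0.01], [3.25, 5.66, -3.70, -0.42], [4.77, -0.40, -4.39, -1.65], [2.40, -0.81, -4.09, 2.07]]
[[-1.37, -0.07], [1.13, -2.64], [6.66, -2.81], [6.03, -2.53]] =x @ [[0.99,-0.33], [-0.69,-0.06], [-0.54,0.35], [0.43,-0.17]]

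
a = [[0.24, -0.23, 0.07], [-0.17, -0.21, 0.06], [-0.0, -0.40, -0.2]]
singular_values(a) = [0.52, 0.3, 0.19]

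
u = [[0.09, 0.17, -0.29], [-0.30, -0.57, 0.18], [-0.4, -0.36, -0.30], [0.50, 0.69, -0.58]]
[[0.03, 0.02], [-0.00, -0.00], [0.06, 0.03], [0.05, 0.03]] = u @ [[-0.0, -0.0], [-0.04, -0.02], [-0.14, -0.08]]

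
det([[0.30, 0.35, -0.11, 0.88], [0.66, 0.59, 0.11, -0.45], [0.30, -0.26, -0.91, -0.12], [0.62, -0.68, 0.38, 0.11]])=1.000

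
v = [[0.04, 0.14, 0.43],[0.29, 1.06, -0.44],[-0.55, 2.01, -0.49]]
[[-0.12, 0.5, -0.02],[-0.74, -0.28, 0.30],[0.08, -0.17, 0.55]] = v@[[-1.36, 0.01, -0.02], [-0.34, 0.19, 0.24], [-0.04, 1.11, -0.12]]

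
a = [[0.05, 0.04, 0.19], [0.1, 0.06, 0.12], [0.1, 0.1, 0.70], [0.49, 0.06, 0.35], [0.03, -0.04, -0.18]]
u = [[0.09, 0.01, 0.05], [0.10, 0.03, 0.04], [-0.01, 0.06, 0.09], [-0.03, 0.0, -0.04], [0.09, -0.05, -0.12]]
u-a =[[0.04, -0.03, -0.14],  [0.00, -0.03, -0.08],  [-0.11, -0.04, -0.61],  [-0.52, -0.06, -0.39],  [0.06, -0.01, 0.06]]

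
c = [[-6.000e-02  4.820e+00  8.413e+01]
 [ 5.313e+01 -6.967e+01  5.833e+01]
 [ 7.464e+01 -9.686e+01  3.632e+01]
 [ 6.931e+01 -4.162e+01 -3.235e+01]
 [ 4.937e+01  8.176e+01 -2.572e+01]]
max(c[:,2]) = 84.13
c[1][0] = 53.13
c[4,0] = 49.37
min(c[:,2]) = -32.35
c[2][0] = 74.64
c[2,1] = -96.86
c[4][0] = 49.37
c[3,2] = -32.35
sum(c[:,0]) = 246.39000000000001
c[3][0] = 69.31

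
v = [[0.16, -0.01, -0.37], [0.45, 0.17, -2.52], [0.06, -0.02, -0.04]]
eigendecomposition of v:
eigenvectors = [[-0.27, -0.46, -0.05], [-0.95, -0.88, -1.0], [-0.14, -0.13, 0.05]]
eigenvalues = [-0.06, 0.04, 0.31]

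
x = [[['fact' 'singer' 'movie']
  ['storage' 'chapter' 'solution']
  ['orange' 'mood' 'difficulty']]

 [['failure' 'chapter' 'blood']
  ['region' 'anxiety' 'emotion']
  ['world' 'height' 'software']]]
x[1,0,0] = 'failure'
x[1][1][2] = 'emotion'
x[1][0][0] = 'failure'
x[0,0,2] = 'movie'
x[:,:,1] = [['singer', 'chapter', 'mood'], ['chapter', 'anxiety', 'height']]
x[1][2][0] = 'world'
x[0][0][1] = 'singer'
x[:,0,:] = [['fact', 'singer', 'movie'], ['failure', 'chapter', 'blood']]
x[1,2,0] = 'world'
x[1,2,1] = 'height'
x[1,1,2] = 'emotion'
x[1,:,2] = ['blood', 'emotion', 'software']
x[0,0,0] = 'fact'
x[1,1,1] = 'anxiety'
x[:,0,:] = [['fact', 'singer', 'movie'], ['failure', 'chapter', 'blood']]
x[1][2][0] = 'world'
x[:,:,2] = [['movie', 'solution', 'difficulty'], ['blood', 'emotion', 'software']]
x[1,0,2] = 'blood'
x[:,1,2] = ['solution', 'emotion']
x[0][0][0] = 'fact'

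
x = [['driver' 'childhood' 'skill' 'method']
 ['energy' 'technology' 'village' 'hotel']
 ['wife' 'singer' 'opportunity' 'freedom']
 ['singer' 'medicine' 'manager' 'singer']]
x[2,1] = 'singer'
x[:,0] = ['driver', 'energy', 'wife', 'singer']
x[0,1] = 'childhood'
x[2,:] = ['wife', 'singer', 'opportunity', 'freedom']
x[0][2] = 'skill'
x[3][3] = 'singer'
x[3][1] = 'medicine'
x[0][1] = 'childhood'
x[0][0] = 'driver'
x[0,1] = 'childhood'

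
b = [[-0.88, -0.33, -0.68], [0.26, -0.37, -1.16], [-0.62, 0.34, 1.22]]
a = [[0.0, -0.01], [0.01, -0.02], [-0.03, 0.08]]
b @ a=[[0.02, -0.04], [0.03, -0.09], [-0.03, 0.1]]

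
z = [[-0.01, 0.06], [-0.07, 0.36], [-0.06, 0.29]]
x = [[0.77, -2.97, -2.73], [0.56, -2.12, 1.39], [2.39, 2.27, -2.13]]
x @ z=[[0.36, -1.81],  [0.06, -0.33],  [-0.06, 0.34]]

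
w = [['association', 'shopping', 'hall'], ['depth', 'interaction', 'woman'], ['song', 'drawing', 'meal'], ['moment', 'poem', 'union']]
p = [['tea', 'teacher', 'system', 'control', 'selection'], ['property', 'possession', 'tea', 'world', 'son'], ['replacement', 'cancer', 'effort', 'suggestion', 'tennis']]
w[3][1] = 'poem'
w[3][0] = 'moment'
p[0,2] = 'system'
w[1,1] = 'interaction'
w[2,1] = 'drawing'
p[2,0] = 'replacement'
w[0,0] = 'association'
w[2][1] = 'drawing'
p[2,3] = 'suggestion'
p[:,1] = ['teacher', 'possession', 'cancer']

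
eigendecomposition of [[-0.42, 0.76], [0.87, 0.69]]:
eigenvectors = [[-0.87, -0.44], [0.49, -0.9]]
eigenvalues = [-0.85, 1.12]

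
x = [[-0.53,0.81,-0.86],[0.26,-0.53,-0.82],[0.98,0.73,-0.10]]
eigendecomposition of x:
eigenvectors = [[-0.07-0.56j, -0.07+0.56j, -0.71+0.00j], [(0.05-0.44j), 0.05+0.44j, (0.68+0j)], [(-0.7+0j), (-0.7-0j), (0.21+0j)]]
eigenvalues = [(-0.05+1.23j), (-0.05-1.23j), (-1.05+0j)]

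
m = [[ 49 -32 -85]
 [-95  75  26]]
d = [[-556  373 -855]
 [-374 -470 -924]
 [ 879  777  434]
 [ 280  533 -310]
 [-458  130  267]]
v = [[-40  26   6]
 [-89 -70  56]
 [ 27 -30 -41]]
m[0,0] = 49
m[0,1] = -32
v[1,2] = 56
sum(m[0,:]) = -68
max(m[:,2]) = 26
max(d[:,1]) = 777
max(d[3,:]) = 533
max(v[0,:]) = 26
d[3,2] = -310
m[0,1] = -32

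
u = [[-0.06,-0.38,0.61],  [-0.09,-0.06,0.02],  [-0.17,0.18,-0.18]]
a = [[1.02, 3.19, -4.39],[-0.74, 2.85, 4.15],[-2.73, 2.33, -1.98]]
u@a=[[-1.45, 0.15, -2.52], [-0.1, -0.41, 0.11], [0.18, -0.45, 1.85]]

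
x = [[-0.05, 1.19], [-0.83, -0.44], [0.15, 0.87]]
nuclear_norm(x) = 2.35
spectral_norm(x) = 1.57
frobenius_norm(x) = 1.76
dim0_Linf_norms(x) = [0.83, 1.19]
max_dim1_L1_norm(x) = 1.27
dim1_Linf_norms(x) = [1.19, 0.83, 0.87]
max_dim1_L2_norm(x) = 1.19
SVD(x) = [[0.73, 0.43],[-0.4, 0.90],[0.56, 0.08]] @ diag([1.5731056711061093, 0.7783563114241424]) @ [[0.24, 0.97],[-0.97, 0.24]]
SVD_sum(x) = [[0.27, 1.11], [-0.15, -0.61], [0.21, 0.85]] + [[-0.32, 0.08],[-0.68, 0.17],[-0.06, 0.02]]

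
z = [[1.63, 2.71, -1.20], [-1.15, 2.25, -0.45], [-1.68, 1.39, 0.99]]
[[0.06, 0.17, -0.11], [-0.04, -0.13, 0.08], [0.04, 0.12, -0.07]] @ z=[[0.09, 0.39, -0.26], [-0.05, -0.29, 0.19], [0.04, 0.28, -0.17]]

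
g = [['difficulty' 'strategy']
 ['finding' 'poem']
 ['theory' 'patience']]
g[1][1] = 'poem'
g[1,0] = 'finding'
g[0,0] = 'difficulty'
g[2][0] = 'theory'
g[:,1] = ['strategy', 'poem', 'patience']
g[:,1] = ['strategy', 'poem', 'patience']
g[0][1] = 'strategy'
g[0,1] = 'strategy'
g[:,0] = ['difficulty', 'finding', 'theory']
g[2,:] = ['theory', 'patience']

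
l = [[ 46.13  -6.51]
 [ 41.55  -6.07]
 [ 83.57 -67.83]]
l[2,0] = 83.57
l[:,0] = [46.13, 41.55, 83.57]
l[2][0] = 83.57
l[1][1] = -6.07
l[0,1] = -6.51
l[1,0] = 41.55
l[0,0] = 46.13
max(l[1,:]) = 41.55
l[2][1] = -67.83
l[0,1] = -6.51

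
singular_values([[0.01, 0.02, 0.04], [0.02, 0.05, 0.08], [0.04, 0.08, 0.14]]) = [0.2, 0.0, 0.0]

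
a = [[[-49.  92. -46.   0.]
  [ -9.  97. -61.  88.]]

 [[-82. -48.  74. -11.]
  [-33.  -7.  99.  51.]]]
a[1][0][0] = -82.0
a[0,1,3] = 88.0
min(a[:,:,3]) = -11.0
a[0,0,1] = 92.0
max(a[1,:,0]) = -33.0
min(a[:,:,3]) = -11.0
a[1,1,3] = 51.0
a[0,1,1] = 97.0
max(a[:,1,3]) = 88.0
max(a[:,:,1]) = 97.0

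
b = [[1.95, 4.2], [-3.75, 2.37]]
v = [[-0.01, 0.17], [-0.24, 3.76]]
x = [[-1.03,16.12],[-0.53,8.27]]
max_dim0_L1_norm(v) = 3.93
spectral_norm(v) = 3.77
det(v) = 0.00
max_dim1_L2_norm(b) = 4.63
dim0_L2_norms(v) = [0.24, 3.76]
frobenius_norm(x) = 18.15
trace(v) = 3.75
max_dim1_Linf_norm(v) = 3.76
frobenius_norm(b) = 6.41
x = b @ v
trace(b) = 4.32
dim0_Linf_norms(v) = [0.24, 3.76]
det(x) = 0.03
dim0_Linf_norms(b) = [3.75, 4.2]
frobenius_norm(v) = 3.77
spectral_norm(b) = 4.83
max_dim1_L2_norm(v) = 3.77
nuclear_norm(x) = 18.16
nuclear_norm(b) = 9.05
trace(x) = 7.24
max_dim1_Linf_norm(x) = 16.12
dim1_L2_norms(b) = [4.63, 4.44]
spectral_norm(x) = 18.15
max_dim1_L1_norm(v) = 4.0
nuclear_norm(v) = 3.77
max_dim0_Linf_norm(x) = 16.12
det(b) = 20.37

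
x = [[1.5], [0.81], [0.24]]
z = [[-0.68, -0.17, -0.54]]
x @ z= [[-1.02,-0.26,-0.81], [-0.55,-0.14,-0.44], [-0.16,-0.04,-0.13]]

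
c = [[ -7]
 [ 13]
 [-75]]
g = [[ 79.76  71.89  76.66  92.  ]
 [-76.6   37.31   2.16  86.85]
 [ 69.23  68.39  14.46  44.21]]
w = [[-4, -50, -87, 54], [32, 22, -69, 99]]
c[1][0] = 13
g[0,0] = 79.76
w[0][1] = -50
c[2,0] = -75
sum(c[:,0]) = -69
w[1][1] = 22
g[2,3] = 44.21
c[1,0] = 13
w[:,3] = [54, 99]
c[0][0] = -7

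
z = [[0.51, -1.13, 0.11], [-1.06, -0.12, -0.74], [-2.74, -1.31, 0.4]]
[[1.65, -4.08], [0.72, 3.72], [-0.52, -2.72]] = z@[[0.6, -0.94], [-1.35, 2.78], [-1.61, -4.13]]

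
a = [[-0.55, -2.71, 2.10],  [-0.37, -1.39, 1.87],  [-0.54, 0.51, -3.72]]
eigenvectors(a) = [[0.90, -0.84, -0.78], [-0.40, -0.51, -0.51], [-0.17, 0.18, 0.35]]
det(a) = 2.17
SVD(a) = [[0.61,-0.66,-0.44], [0.44,-0.18,0.88], [-0.66,-0.73,0.18]] @ diag([5.247496407869436, 2.1065802093253745, 0.19672638632390052]) @ [[-0.03, -0.49, 0.87], [0.39, 0.79, 0.46], [-0.92, 0.35, 0.17]]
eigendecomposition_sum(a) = [[0.14, -0.24, -0.04], [-0.06, 0.11, 0.02], [-0.03, 0.05, 0.01]] + [[-3.49, -2.75, -11.71], [-2.13, -1.68, -7.15], [0.75, 0.59, 2.52]] + [[2.8, 0.28, 13.85], [1.82, 0.18, 9.00], [-1.26, -0.13, -6.24]]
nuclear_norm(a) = 7.55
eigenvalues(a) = [0.25, -2.65, -3.26]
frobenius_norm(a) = 5.66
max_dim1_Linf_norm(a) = 3.72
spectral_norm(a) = 5.25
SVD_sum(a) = [[-0.08, -1.57, 2.76], [-0.06, -1.15, 2.02], [0.09, 1.72, -3.01]] + [[-0.55, -1.11, -0.65], [-0.15, -0.30, -0.18], [-0.6, -1.22, -0.71]] + [[0.08,-0.03,-0.01], [-0.16,0.06,0.03], [-0.03,0.01,0.01]]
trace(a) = -5.66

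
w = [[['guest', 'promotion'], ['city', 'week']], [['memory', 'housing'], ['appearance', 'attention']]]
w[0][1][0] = 'city'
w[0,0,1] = 'promotion'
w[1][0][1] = 'housing'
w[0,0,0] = 'guest'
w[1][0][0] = 'memory'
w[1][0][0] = 'memory'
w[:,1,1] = ['week', 'attention']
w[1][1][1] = 'attention'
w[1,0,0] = 'memory'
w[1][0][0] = 'memory'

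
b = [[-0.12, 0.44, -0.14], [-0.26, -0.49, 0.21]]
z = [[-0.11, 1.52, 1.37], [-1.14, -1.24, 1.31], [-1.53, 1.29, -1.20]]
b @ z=[[-0.27,-0.91,0.58], [0.27,0.48,-1.25]]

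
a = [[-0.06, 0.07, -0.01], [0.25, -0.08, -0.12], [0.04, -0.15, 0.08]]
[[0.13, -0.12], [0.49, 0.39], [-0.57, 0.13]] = a@[[1.68, 3.62], [2.92, 1.78], [-2.53, 3.12]]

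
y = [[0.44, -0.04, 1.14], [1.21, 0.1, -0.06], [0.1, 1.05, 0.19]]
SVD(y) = [[-0.68, 0.23, 0.7], [-0.66, 0.22, -0.71], [-0.32, -0.95, 0.00]] @ diag([1.4319177238971605, 1.0220279352220312, 1.0130007559794643]) @ [[-0.79, -0.26, -0.55], [0.27, -0.96, 0.07], [-0.55, -0.10, 0.83]]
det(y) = 1.48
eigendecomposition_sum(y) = [[0.57-0.00j,(0.41-0j),(0.52+0j)], [(0.51-0j),(0.37-0j),0.47+0.00j], [0.50-0.00j,0.35-0.00j,0.45+0.00j]] + [[(-0.07+0.3j),-0.22-0.24j,0.31-0.10j],[(0.35-0.08j),(-0.13+0.36j),-0.26-0.27j],[(-0.2-0.26j),(0.35-0.02j),-0.13+0.32j]] + [[-0.07-0.30j, -0.22+0.24j, 0.31+0.10j], [(0.35+0.08j), -0.13-0.36j, -0.26+0.27j], [-0.20+0.26j, (0.35+0.02j), -0.13-0.32j]]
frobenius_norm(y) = 2.03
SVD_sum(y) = [[0.76, 0.25, 0.53], [0.75, 0.25, 0.53], [0.36, 0.12, 0.25]] + [[0.06, -0.23, 0.02], [0.06, -0.22, 0.02], [-0.26, 0.93, -0.07]] + [[-0.39, -0.07, 0.59], [0.4, 0.07, -0.6], [-0.00, -0.00, 0.0]]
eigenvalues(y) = [(1.39+0j), (-0.33+0.98j), (-0.33-0.98j)]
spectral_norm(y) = 1.43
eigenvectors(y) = [[0.63+0.00j, -0.23+0.48j, -0.23-0.48j], [(0.56+0j), 0.62+0.00j, 0.62-0.00j], [(0.54+0j), -0.23-0.52j, (-0.23+0.52j)]]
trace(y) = 0.73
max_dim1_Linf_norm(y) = 1.21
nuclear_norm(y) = 3.47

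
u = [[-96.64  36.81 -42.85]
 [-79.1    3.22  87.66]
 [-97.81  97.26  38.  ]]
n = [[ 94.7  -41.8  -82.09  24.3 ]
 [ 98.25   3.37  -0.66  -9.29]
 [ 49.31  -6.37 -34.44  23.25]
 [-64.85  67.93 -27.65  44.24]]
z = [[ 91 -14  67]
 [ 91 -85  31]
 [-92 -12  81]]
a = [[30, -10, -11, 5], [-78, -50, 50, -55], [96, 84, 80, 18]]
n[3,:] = [-64.85, 67.93, -27.65, 44.24]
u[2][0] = -97.81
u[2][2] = 38.0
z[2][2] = 81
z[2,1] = -12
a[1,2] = 50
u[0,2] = -42.85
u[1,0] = -79.1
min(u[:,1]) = 3.22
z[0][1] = -14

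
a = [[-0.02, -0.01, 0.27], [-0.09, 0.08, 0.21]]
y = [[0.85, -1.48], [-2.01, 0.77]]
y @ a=[[0.12, -0.13, -0.08], [-0.03, 0.08, -0.38]]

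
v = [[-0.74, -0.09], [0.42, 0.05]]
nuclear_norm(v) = 0.86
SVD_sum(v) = [[-0.74, -0.09], [0.42, 0.05]] + [[0.00,-0.00], [0.00,-0.00]]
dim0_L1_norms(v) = [1.16, 0.14]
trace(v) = -0.69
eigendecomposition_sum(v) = [[-0.74, -0.09], [0.42, 0.05]] + [[0.00, 0.00], [-0.0, -0.00]]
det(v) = 0.00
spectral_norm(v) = 0.86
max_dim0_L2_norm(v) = 0.85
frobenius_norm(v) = 0.86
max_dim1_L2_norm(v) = 0.75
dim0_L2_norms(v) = [0.85, 0.1]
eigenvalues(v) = [-0.69, -0.0]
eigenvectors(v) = [[-0.87, 0.12], [0.49, -0.99]]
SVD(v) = [[-0.87, 0.49], [0.49, 0.87]] @ diag([0.8570875852423328, 0.0009333935221728884]) @ [[0.99,0.12], [0.12,-0.99]]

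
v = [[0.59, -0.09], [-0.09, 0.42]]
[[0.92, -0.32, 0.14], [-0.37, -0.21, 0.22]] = v @ [[1.48, -0.65, 0.33], [-0.57, -0.65, 0.59]]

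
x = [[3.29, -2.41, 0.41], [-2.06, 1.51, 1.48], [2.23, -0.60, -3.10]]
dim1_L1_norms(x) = [6.11, 5.05, 5.93]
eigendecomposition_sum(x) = [[3.44, -2.59, -0.31],[-1.73, 1.3, 0.16],[1.12, -0.85, -0.1]] + [[-0.22, -0.03, 0.62], [-0.42, -0.06, 1.2], [1.07, 0.16, -3.04]] + [[0.07, 0.21, 0.10], [0.09, 0.27, 0.13], [0.03, 0.09, 0.04]]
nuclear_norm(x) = 8.91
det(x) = -5.92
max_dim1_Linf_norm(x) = 3.29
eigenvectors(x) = [[0.86, -0.19, 0.60], [-0.43, -0.36, 0.76], [0.28, 0.91, 0.25]]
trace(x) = 1.70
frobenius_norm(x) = 6.36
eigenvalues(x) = [4.64, -3.32, 0.38]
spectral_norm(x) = 5.65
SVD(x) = [[-0.63,-0.72,0.31], [0.52,-0.08,0.85], [-0.58,0.69,0.42]] @ diag([5.651169188379396, 2.8967148436917456, 0.36142761190490685]) @ [[-0.78, 0.47, 0.41],[-0.22, 0.41, -0.89],[0.58, 0.78, 0.22]]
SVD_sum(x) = [[2.77, -1.65, -1.45], [-2.29, 1.37, 1.20], [2.58, -1.54, -1.35]] + [[0.46, -0.85, 1.84], [0.05, -0.1, 0.21], [-0.44, 0.82, -1.78]] + [[0.07, 0.09, 0.02], [0.18, 0.24, 0.07], [0.09, 0.12, 0.03]]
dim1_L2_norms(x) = [4.1, 2.95, 3.87]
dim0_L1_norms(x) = [7.58, 4.52, 4.99]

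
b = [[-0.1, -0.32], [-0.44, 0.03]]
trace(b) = -0.07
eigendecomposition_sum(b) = [[-0.24,-0.17],[-0.24,-0.17]] + [[0.14, -0.15], [-0.2, 0.2]]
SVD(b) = [[-0.34, -0.94], [-0.94, 0.34]] @ diag([0.45498135047127375, 0.31605691057677576]) @ [[0.98, 0.18], [-0.18, 0.98]]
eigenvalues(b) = [-0.42, 0.35]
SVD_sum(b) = [[-0.15, -0.03],[-0.42, -0.08]] + [[0.05, -0.29], [-0.02, 0.11]]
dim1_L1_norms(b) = [0.42, 0.47]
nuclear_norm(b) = 0.77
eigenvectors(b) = [[-0.71,0.58], [-0.7,-0.81]]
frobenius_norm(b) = 0.55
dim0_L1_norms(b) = [0.54, 0.35]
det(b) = -0.14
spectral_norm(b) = 0.45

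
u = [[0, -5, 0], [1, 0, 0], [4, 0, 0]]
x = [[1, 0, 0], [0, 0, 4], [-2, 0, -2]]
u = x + [[-1, -5, 0], [1, 0, -4], [6, 0, 2]]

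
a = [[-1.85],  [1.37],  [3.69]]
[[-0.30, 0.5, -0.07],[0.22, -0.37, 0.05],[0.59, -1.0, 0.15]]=a @ [[0.16, -0.27, 0.04]]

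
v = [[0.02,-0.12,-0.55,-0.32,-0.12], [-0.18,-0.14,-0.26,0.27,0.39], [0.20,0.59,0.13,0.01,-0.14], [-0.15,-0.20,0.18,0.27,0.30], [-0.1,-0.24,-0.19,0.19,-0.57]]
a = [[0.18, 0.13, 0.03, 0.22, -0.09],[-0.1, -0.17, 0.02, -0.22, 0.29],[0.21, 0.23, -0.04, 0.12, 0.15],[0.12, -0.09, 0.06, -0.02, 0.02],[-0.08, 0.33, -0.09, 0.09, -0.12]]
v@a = [[-0.13,-0.11,0.01,-0.04,-0.11],[-0.07,0.05,-0.02,-0.01,-0.10],[0.02,-0.09,0.03,-0.08,0.19],[0.04,0.13,-0.03,0.05,-0.05],[0.03,-0.22,0.06,-0.05,-0.02]]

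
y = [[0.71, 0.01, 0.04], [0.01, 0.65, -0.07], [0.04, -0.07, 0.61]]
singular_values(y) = [0.73, 0.69, 0.55]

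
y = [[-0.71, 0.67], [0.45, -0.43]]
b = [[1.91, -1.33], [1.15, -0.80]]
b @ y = [[-1.95, 1.85],[-1.18, 1.11]]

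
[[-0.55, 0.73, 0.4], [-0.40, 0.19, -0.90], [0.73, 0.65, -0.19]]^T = [[-0.55, -0.4, 0.73], [0.73, 0.19, 0.65], [0.40, -0.90, -0.19]]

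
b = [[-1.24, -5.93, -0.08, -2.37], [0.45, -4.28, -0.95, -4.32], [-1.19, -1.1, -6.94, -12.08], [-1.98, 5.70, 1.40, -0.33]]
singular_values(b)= [15.28, 8.52, 2.81, 1.21]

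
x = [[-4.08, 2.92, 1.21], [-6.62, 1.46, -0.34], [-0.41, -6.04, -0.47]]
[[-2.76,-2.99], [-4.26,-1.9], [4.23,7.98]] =x@[[0.41, -0.05], [-0.81, -1.37], [1.06, 0.67]]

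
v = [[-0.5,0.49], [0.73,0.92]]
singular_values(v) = [1.18, 0.69]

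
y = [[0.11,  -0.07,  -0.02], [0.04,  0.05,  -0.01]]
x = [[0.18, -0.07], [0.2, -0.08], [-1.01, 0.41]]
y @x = [[0.03, -0.01], [0.03, -0.01]]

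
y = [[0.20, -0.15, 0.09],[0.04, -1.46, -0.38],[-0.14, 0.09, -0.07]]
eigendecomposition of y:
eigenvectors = [[0.82,  -0.53,  0.09], [0.16,  -0.23,  0.99], [-0.56,  0.82,  -0.06]]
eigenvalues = [0.11, -0.01, -1.43]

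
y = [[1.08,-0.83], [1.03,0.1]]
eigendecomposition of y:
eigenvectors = [[0.35+0.57j, 0.35-0.57j], [0.74+0.00j, 0.74-0.00j]]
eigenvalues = [(0.59+0.78j), (0.59-0.78j)]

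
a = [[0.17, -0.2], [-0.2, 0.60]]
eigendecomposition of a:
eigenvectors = [[-0.93, 0.37], [-0.37, -0.93]]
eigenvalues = [0.09, 0.68]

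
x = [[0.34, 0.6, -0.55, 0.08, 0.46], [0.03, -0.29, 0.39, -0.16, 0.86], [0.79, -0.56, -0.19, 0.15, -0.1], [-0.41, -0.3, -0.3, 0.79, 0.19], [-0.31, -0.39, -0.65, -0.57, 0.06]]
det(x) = 1.01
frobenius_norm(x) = 2.24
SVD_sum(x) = [[0.15, 0.09, 0.13, -0.14, 0.14], [0.3, 0.18, 0.26, -0.28, 0.28], [0.01, 0.01, 0.01, -0.01, 0.01], [-0.36, -0.22, -0.32, 0.34, -0.34], [-0.14, -0.08, -0.12, 0.13, -0.13]] + [[0.13, -0.11, -0.12, -0.03, 0.00], [-0.01, 0.01, 0.01, 0.0, -0.00], [0.55, -0.44, -0.48, -0.14, 0.01], [-0.04, 0.03, 0.04, 0.01, -0.00], [0.29, -0.23, -0.26, -0.07, 0.01]] + [[0.01, -0.03, 0.02, 0.07, 0.05], [0.07, -0.14, 0.11, 0.39, 0.3], [0.04, -0.07, 0.06, 0.21, 0.16], [0.09, -0.18, 0.13, 0.48, 0.37], [-0.06, 0.12, -0.09, -0.34, -0.26]] + [[-0.12,0.5,-0.59,0.06,0.40],[0.01,-0.03,0.03,-0.00,-0.02],[0.04,-0.19,0.22,-0.02,-0.15],[-0.03,0.13,-0.15,0.01,0.10],[-0.03,0.14,-0.17,0.02,0.11]] + [[0.16, 0.14, 0.01, 0.13, -0.14], [-0.34, -0.31, -0.02, -0.27, 0.30], [0.14, 0.13, 0.01, 0.12, -0.13], [-0.07, -0.06, -0.00, -0.06, 0.06], [-0.37, -0.34, -0.02, -0.30, 0.33]]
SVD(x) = [[-0.30, -0.21, 0.1, -0.88, 0.29], [-0.58, 0.02, 0.53, 0.05, -0.62], [-0.02, -0.86, 0.28, 0.33, 0.26], [0.71, 0.07, 0.65, -0.22, -0.12], [0.26, -0.46, -0.46, -0.25, -0.67]] @ diag([1.007112898997255, 1.0049263710324805, 1.001779475854156, 0.9968757558009199, 0.9953507958155007]) @ [[-0.51, -0.31, -0.44, 0.47, -0.48], [-0.63, 0.51, 0.56, 0.16, -0.01], [0.14, -0.27, 0.2, 0.74, 0.57], [0.13, -0.57, 0.67, -0.06, -0.46], [0.55, 0.51, 0.03, 0.45, -0.49]]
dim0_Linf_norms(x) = [0.79, 0.6, 0.65, 0.79, 0.86]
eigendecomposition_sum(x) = [[0.14-0.00j, 0.11+0.00j, -0.01-0.00j, -0.31-0.00j, (0.1+0j)], [(0.11-0j), (0.08+0j), (-0.01-0j), -0.24-0.00j, (0.08+0j)], [-0.01+0.00j, -0.01+0.00j, 0.00+0.00j, 0.02+0.00j, (-0.01+0j)], [(-0.31+0j), (-0.24+0j), (0.02+0j), 0.70+0.00j, -0.24+0.00j], [0.10-0.00j, 0.08+0.00j, -0.01-0.00j, (-0.23-0j), (0.08+0j)]] + [[(0.13+0.35j), 0.12+0.05j, (-0.21+0.16j), 0.19+0.12j, (0.27-0.15j)], [(-0.06+0.12j), 0.02+0.04j, -0.09-0.01j, (0.02+0.08j), 0.11+0.03j], [0.26-0.02j, (0.06-0.07j), (0.06+0.17j), 0.12-0.11j, -0.05-0.21j], [(-0.07+0.22j), 0.04+0.07j, -0.16-0.00j, (0.05+0.13j), 0.19+0.03j], [(-0.31+0.06j), -0.06+0.09j, -0.10-0.19j, (-0.12+0.15j), (0.09+0.24j)]] + [[(0.13-0.35j), 0.12-0.05j, (-0.21-0.16j), 0.19-0.12j, (0.27+0.15j)],  [(-0.06-0.12j), 0.02-0.04j, -0.09+0.01j, 0.02-0.08j, 0.11-0.03j],  [0.26+0.02j, (0.06+0.07j), 0.06-0.17j, (0.12+0.11j), -0.05+0.21j],  [-0.07-0.22j, (0.04-0.07j), -0.16+0.00j, 0.05-0.13j, 0.19-0.03j],  [(-0.31-0.06j), -0.06-0.09j, -0.10+0.19j, (-0.12-0.15j), 0.09-0.24j]] + [[-0.03+0.05j, 0.13-0.09j, (-0.07-0.12j), -0.03j, -0.09-0.06j], [0.02-0.16j, (-0.2+0.36j), 0.29+0.22j, (0.02+0.06j), (0.28+0.04j)], [(0.14-0j), (-0.34-0.14j), -0.16+0.28j, -0.05+0.03j, (-0+0.25j)], [(0.02-0.01j), -0.07+0.01j, 0.00+0.06j, -0.01+0.01j, (0.02+0.04j)], [0.10+0.05j, (-0.18-0.23j), (-0.22+0.13j), -0.05-0.00j, (-0.1+0.17j)]] + [[-0.03-0.05j,0.13+0.09j,(-0.07+0.12j),0.00+0.03j,-0.09+0.06j], [(0.02+0.16j),-0.20-0.36j,0.29-0.22j,(0.02-0.06j),0.28-0.04j], [0.14+0.00j,(-0.34+0.14j),(-0.16-0.28j),(-0.05-0.03j),(-0-0.25j)], [(0.02+0.01j),(-0.07-0.01j),-0.06j,(-0.01-0.01j),(0.02-0.04j)], [(0.1-0.05j),-0.18+0.23j,-0.22-0.13j,-0.05+0.00j,-0.10-0.17j]]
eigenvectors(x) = [[(-0.37+0j), (0.61+0j), 0.61-0.00j, (0.22+0.1j), 0.22-0.10j], [(-0.29+0j), 0.15+0.15j, (0.15-0.15j), -0.64+0.00j, -0.64-0.00j], [(0.02+0j), 0.13-0.41j, 0.13+0.41j, (-0.07-0.56j), -0.07+0.56j], [0.84+0.00j, 0.29+0.23j, (0.29-0.23j), (-0.07-0.08j), -0.07+0.08j], [-0.28+0.00j, (-0.08+0.51j), -0.08-0.51j, 0.17-0.42j, (0.17+0.42j)]]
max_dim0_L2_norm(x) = 1.0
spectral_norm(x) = 1.01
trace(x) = 0.71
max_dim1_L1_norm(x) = 2.03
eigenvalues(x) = [(1+0j), (0.35+0.93j), (0.35-0.93j), (-0.5+0.87j), (-0.5-0.87j)]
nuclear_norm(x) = 5.01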